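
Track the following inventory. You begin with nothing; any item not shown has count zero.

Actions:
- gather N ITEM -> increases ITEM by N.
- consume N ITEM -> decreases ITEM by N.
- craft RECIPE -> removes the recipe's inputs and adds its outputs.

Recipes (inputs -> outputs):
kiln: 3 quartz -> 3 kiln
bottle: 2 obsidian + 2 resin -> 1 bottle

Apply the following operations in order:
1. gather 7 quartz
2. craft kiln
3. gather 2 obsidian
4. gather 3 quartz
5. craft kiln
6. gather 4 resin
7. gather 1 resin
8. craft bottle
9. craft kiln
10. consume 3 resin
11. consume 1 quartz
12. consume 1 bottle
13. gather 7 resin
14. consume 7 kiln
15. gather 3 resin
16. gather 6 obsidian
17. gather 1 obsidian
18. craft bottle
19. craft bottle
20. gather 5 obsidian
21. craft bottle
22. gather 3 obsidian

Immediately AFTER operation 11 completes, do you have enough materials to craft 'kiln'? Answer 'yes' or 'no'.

After 1 (gather 7 quartz): quartz=7
After 2 (craft kiln): kiln=3 quartz=4
After 3 (gather 2 obsidian): kiln=3 obsidian=2 quartz=4
After 4 (gather 3 quartz): kiln=3 obsidian=2 quartz=7
After 5 (craft kiln): kiln=6 obsidian=2 quartz=4
After 6 (gather 4 resin): kiln=6 obsidian=2 quartz=4 resin=4
After 7 (gather 1 resin): kiln=6 obsidian=2 quartz=4 resin=5
After 8 (craft bottle): bottle=1 kiln=6 quartz=4 resin=3
After 9 (craft kiln): bottle=1 kiln=9 quartz=1 resin=3
After 10 (consume 3 resin): bottle=1 kiln=9 quartz=1
After 11 (consume 1 quartz): bottle=1 kiln=9

Answer: no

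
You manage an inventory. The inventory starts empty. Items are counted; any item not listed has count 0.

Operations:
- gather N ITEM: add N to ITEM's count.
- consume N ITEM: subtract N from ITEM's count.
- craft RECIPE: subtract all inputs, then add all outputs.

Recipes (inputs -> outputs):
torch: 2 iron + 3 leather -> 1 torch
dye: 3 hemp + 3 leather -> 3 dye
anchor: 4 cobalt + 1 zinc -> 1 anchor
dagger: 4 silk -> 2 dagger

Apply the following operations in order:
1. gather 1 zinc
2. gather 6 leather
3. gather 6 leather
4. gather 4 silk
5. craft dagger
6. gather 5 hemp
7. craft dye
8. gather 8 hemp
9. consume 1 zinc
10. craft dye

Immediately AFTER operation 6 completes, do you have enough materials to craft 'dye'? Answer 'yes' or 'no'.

After 1 (gather 1 zinc): zinc=1
After 2 (gather 6 leather): leather=6 zinc=1
After 3 (gather 6 leather): leather=12 zinc=1
After 4 (gather 4 silk): leather=12 silk=4 zinc=1
After 5 (craft dagger): dagger=2 leather=12 zinc=1
After 6 (gather 5 hemp): dagger=2 hemp=5 leather=12 zinc=1

Answer: yes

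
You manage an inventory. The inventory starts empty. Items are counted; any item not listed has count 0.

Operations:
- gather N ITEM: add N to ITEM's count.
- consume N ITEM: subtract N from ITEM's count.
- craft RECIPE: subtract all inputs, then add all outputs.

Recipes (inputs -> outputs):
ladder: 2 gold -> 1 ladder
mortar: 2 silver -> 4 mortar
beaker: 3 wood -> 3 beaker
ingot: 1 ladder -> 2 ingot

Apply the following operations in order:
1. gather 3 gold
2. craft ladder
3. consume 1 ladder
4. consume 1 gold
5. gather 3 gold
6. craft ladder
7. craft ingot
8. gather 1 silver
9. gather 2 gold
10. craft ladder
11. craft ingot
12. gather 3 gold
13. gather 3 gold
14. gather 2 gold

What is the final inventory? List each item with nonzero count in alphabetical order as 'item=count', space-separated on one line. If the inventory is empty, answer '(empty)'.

After 1 (gather 3 gold): gold=3
After 2 (craft ladder): gold=1 ladder=1
After 3 (consume 1 ladder): gold=1
After 4 (consume 1 gold): (empty)
After 5 (gather 3 gold): gold=3
After 6 (craft ladder): gold=1 ladder=1
After 7 (craft ingot): gold=1 ingot=2
After 8 (gather 1 silver): gold=1 ingot=2 silver=1
After 9 (gather 2 gold): gold=3 ingot=2 silver=1
After 10 (craft ladder): gold=1 ingot=2 ladder=1 silver=1
After 11 (craft ingot): gold=1 ingot=4 silver=1
After 12 (gather 3 gold): gold=4 ingot=4 silver=1
After 13 (gather 3 gold): gold=7 ingot=4 silver=1
After 14 (gather 2 gold): gold=9 ingot=4 silver=1

Answer: gold=9 ingot=4 silver=1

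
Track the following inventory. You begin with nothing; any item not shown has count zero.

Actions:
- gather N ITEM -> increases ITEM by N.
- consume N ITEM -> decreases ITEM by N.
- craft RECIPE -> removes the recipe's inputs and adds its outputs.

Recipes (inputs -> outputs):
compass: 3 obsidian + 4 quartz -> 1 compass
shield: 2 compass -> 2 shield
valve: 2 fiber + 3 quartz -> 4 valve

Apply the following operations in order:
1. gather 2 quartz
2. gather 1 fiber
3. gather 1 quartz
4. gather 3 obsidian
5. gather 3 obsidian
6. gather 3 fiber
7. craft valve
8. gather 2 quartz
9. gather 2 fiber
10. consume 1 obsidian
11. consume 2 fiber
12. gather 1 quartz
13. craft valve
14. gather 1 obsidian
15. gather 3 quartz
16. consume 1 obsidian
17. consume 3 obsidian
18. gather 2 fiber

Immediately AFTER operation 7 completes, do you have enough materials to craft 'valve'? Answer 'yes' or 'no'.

After 1 (gather 2 quartz): quartz=2
After 2 (gather 1 fiber): fiber=1 quartz=2
After 3 (gather 1 quartz): fiber=1 quartz=3
After 4 (gather 3 obsidian): fiber=1 obsidian=3 quartz=3
After 5 (gather 3 obsidian): fiber=1 obsidian=6 quartz=3
After 6 (gather 3 fiber): fiber=4 obsidian=6 quartz=3
After 7 (craft valve): fiber=2 obsidian=6 valve=4

Answer: no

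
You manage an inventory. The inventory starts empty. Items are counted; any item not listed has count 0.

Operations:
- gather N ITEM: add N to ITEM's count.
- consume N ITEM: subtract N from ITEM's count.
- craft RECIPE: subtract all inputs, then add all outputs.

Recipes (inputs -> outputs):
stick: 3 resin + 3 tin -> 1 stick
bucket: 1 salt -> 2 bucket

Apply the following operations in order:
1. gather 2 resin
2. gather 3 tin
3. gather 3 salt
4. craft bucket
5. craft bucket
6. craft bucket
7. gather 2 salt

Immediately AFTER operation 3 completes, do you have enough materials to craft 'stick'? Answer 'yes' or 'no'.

After 1 (gather 2 resin): resin=2
After 2 (gather 3 tin): resin=2 tin=3
After 3 (gather 3 salt): resin=2 salt=3 tin=3

Answer: no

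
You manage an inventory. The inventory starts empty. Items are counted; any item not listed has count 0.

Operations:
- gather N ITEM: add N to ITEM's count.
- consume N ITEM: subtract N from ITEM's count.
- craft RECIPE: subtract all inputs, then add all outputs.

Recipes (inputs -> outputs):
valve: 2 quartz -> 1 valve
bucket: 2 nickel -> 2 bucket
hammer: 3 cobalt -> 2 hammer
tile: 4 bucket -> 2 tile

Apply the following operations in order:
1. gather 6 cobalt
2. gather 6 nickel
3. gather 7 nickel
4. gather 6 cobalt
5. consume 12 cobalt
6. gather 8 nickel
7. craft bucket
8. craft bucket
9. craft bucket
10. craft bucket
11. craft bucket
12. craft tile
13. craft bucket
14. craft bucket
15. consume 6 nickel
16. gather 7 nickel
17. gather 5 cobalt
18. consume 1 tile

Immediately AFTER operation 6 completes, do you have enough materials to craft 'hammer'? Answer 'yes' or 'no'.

After 1 (gather 6 cobalt): cobalt=6
After 2 (gather 6 nickel): cobalt=6 nickel=6
After 3 (gather 7 nickel): cobalt=6 nickel=13
After 4 (gather 6 cobalt): cobalt=12 nickel=13
After 5 (consume 12 cobalt): nickel=13
After 6 (gather 8 nickel): nickel=21

Answer: no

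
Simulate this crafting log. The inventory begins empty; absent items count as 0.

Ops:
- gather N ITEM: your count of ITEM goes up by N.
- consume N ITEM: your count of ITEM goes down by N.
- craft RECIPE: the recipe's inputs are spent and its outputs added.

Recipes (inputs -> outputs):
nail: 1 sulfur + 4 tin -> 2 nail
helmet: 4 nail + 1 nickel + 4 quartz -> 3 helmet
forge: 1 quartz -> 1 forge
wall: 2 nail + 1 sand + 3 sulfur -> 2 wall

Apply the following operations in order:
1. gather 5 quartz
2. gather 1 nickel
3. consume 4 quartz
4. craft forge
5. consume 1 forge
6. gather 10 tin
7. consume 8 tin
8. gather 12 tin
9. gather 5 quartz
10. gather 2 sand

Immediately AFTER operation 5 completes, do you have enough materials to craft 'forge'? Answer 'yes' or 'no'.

Answer: no

Derivation:
After 1 (gather 5 quartz): quartz=5
After 2 (gather 1 nickel): nickel=1 quartz=5
After 3 (consume 4 quartz): nickel=1 quartz=1
After 4 (craft forge): forge=1 nickel=1
After 5 (consume 1 forge): nickel=1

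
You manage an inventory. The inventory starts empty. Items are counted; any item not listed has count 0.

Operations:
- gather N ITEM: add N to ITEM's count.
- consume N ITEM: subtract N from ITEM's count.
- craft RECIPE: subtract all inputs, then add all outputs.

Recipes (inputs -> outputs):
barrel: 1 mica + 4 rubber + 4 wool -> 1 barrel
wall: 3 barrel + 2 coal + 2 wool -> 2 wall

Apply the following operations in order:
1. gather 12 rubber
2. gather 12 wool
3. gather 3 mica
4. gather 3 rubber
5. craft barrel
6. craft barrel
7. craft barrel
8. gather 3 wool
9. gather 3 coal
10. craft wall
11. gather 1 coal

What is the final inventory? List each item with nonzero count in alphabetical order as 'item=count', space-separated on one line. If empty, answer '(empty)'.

Answer: coal=2 rubber=3 wall=2 wool=1

Derivation:
After 1 (gather 12 rubber): rubber=12
After 2 (gather 12 wool): rubber=12 wool=12
After 3 (gather 3 mica): mica=3 rubber=12 wool=12
After 4 (gather 3 rubber): mica=3 rubber=15 wool=12
After 5 (craft barrel): barrel=1 mica=2 rubber=11 wool=8
After 6 (craft barrel): barrel=2 mica=1 rubber=7 wool=4
After 7 (craft barrel): barrel=3 rubber=3
After 8 (gather 3 wool): barrel=3 rubber=3 wool=3
After 9 (gather 3 coal): barrel=3 coal=3 rubber=3 wool=3
After 10 (craft wall): coal=1 rubber=3 wall=2 wool=1
After 11 (gather 1 coal): coal=2 rubber=3 wall=2 wool=1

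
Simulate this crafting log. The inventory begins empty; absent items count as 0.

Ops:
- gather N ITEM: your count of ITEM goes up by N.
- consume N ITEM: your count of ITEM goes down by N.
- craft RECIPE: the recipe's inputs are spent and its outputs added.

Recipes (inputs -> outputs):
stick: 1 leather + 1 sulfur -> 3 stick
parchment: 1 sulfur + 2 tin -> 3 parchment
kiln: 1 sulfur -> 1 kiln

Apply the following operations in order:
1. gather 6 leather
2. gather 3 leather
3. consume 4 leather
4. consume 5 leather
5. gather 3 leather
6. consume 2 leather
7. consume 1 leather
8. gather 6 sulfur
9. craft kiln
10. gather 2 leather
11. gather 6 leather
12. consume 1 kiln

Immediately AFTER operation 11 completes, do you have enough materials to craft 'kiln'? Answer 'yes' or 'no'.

After 1 (gather 6 leather): leather=6
After 2 (gather 3 leather): leather=9
After 3 (consume 4 leather): leather=5
After 4 (consume 5 leather): (empty)
After 5 (gather 3 leather): leather=3
After 6 (consume 2 leather): leather=1
After 7 (consume 1 leather): (empty)
After 8 (gather 6 sulfur): sulfur=6
After 9 (craft kiln): kiln=1 sulfur=5
After 10 (gather 2 leather): kiln=1 leather=2 sulfur=5
After 11 (gather 6 leather): kiln=1 leather=8 sulfur=5

Answer: yes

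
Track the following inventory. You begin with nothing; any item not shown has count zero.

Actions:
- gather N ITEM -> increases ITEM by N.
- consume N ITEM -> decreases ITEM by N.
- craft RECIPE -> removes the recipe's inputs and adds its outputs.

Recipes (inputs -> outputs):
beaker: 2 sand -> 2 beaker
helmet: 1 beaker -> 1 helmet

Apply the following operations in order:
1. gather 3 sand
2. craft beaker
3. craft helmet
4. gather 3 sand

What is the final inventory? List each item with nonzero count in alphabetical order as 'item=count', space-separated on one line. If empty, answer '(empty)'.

Answer: beaker=1 helmet=1 sand=4

Derivation:
After 1 (gather 3 sand): sand=3
After 2 (craft beaker): beaker=2 sand=1
After 3 (craft helmet): beaker=1 helmet=1 sand=1
After 4 (gather 3 sand): beaker=1 helmet=1 sand=4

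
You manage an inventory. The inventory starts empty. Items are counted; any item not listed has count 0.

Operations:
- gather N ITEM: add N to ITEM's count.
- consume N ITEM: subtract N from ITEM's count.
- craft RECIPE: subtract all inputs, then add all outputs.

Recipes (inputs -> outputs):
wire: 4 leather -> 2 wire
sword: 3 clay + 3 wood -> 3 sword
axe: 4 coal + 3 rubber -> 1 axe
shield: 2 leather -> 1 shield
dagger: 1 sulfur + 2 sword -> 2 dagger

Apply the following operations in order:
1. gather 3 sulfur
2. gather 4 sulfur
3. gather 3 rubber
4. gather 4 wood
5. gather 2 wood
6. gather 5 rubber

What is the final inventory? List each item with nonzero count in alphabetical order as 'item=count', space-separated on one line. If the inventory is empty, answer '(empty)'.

Answer: rubber=8 sulfur=7 wood=6

Derivation:
After 1 (gather 3 sulfur): sulfur=3
After 2 (gather 4 sulfur): sulfur=7
After 3 (gather 3 rubber): rubber=3 sulfur=7
After 4 (gather 4 wood): rubber=3 sulfur=7 wood=4
After 5 (gather 2 wood): rubber=3 sulfur=7 wood=6
After 6 (gather 5 rubber): rubber=8 sulfur=7 wood=6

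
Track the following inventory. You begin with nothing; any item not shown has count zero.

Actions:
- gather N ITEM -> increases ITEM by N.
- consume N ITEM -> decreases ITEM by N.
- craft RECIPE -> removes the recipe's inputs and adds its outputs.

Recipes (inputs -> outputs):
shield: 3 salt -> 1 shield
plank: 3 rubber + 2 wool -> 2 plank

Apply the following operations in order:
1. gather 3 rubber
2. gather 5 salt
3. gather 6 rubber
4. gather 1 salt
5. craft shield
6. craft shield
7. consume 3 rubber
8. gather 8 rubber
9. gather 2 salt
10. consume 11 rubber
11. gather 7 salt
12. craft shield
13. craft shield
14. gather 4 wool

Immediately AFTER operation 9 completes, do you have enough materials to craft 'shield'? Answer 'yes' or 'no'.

After 1 (gather 3 rubber): rubber=3
After 2 (gather 5 salt): rubber=3 salt=5
After 3 (gather 6 rubber): rubber=9 salt=5
After 4 (gather 1 salt): rubber=9 salt=6
After 5 (craft shield): rubber=9 salt=3 shield=1
After 6 (craft shield): rubber=9 shield=2
After 7 (consume 3 rubber): rubber=6 shield=2
After 8 (gather 8 rubber): rubber=14 shield=2
After 9 (gather 2 salt): rubber=14 salt=2 shield=2

Answer: no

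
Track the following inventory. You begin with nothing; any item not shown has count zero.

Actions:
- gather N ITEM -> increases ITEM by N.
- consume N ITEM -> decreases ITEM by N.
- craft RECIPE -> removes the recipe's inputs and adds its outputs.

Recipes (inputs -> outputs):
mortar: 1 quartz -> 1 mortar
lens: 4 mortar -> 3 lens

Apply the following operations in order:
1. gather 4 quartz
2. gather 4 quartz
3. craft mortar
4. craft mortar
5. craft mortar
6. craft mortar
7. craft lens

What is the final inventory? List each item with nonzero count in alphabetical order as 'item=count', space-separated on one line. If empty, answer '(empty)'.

After 1 (gather 4 quartz): quartz=4
After 2 (gather 4 quartz): quartz=8
After 3 (craft mortar): mortar=1 quartz=7
After 4 (craft mortar): mortar=2 quartz=6
After 5 (craft mortar): mortar=3 quartz=5
After 6 (craft mortar): mortar=4 quartz=4
After 7 (craft lens): lens=3 quartz=4

Answer: lens=3 quartz=4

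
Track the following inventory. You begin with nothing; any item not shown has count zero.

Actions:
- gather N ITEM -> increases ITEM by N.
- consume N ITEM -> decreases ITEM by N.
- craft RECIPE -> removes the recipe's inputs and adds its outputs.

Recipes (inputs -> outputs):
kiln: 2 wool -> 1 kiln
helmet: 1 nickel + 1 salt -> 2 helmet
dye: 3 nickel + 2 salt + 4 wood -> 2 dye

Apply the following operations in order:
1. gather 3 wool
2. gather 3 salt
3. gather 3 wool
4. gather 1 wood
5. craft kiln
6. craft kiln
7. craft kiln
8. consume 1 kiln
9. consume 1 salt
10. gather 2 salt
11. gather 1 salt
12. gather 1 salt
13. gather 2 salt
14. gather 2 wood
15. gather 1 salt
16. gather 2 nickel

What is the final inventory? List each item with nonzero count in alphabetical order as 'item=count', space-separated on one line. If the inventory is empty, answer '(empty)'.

After 1 (gather 3 wool): wool=3
After 2 (gather 3 salt): salt=3 wool=3
After 3 (gather 3 wool): salt=3 wool=6
After 4 (gather 1 wood): salt=3 wood=1 wool=6
After 5 (craft kiln): kiln=1 salt=3 wood=1 wool=4
After 6 (craft kiln): kiln=2 salt=3 wood=1 wool=2
After 7 (craft kiln): kiln=3 salt=3 wood=1
After 8 (consume 1 kiln): kiln=2 salt=3 wood=1
After 9 (consume 1 salt): kiln=2 salt=2 wood=1
After 10 (gather 2 salt): kiln=2 salt=4 wood=1
After 11 (gather 1 salt): kiln=2 salt=5 wood=1
After 12 (gather 1 salt): kiln=2 salt=6 wood=1
After 13 (gather 2 salt): kiln=2 salt=8 wood=1
After 14 (gather 2 wood): kiln=2 salt=8 wood=3
After 15 (gather 1 salt): kiln=2 salt=9 wood=3
After 16 (gather 2 nickel): kiln=2 nickel=2 salt=9 wood=3

Answer: kiln=2 nickel=2 salt=9 wood=3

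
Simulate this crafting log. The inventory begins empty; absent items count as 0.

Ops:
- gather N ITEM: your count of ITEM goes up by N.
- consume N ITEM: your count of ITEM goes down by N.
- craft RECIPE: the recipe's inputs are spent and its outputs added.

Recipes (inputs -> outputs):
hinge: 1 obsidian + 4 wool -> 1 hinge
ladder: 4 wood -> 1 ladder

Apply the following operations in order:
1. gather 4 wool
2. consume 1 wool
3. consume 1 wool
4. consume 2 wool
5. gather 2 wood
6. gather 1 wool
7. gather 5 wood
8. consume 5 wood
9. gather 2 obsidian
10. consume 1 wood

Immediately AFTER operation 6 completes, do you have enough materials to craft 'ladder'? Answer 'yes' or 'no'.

Answer: no

Derivation:
After 1 (gather 4 wool): wool=4
After 2 (consume 1 wool): wool=3
After 3 (consume 1 wool): wool=2
After 4 (consume 2 wool): (empty)
After 5 (gather 2 wood): wood=2
After 6 (gather 1 wool): wood=2 wool=1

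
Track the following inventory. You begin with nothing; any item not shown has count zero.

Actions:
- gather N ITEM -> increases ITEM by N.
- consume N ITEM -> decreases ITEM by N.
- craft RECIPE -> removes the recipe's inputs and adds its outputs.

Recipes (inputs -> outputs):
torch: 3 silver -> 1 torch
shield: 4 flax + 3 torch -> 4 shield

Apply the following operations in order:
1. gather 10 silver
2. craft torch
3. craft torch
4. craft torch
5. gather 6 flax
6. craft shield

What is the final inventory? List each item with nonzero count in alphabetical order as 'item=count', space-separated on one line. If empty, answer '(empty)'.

Answer: flax=2 shield=4 silver=1

Derivation:
After 1 (gather 10 silver): silver=10
After 2 (craft torch): silver=7 torch=1
After 3 (craft torch): silver=4 torch=2
After 4 (craft torch): silver=1 torch=3
After 5 (gather 6 flax): flax=6 silver=1 torch=3
After 6 (craft shield): flax=2 shield=4 silver=1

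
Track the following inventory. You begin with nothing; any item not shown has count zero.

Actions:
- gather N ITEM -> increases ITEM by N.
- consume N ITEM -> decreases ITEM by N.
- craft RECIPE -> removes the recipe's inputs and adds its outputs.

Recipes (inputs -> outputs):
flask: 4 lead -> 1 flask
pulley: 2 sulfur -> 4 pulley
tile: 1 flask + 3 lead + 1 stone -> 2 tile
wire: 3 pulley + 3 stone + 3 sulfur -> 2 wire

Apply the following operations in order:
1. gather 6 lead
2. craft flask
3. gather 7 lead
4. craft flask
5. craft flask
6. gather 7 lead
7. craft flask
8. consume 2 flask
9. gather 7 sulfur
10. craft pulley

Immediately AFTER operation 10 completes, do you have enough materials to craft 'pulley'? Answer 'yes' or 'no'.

Answer: yes

Derivation:
After 1 (gather 6 lead): lead=6
After 2 (craft flask): flask=1 lead=2
After 3 (gather 7 lead): flask=1 lead=9
After 4 (craft flask): flask=2 lead=5
After 5 (craft flask): flask=3 lead=1
After 6 (gather 7 lead): flask=3 lead=8
After 7 (craft flask): flask=4 lead=4
After 8 (consume 2 flask): flask=2 lead=4
After 9 (gather 7 sulfur): flask=2 lead=4 sulfur=7
After 10 (craft pulley): flask=2 lead=4 pulley=4 sulfur=5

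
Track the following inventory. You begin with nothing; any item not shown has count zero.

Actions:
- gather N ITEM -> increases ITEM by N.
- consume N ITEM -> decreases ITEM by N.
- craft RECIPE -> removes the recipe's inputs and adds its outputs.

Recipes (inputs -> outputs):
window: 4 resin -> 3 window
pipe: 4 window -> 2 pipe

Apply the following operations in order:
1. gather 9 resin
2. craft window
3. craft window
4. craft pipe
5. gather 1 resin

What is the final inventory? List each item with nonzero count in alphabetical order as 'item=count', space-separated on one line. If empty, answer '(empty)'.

Answer: pipe=2 resin=2 window=2

Derivation:
After 1 (gather 9 resin): resin=9
After 2 (craft window): resin=5 window=3
After 3 (craft window): resin=1 window=6
After 4 (craft pipe): pipe=2 resin=1 window=2
After 5 (gather 1 resin): pipe=2 resin=2 window=2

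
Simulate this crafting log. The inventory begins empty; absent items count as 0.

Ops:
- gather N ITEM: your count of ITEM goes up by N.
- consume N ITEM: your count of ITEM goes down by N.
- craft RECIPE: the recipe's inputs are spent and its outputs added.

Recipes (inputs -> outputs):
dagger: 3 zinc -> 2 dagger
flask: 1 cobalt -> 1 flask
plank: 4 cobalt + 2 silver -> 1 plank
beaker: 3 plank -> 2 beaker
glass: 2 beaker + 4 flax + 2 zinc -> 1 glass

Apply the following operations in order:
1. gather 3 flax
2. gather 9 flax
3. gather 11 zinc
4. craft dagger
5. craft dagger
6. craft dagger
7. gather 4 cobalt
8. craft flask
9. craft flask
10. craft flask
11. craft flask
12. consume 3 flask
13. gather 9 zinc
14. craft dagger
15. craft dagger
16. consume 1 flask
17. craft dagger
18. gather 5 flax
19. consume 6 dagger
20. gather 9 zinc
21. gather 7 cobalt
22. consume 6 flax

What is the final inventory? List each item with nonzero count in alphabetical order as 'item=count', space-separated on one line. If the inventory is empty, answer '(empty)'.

Answer: cobalt=7 dagger=6 flax=11 zinc=11

Derivation:
After 1 (gather 3 flax): flax=3
After 2 (gather 9 flax): flax=12
After 3 (gather 11 zinc): flax=12 zinc=11
After 4 (craft dagger): dagger=2 flax=12 zinc=8
After 5 (craft dagger): dagger=4 flax=12 zinc=5
After 6 (craft dagger): dagger=6 flax=12 zinc=2
After 7 (gather 4 cobalt): cobalt=4 dagger=6 flax=12 zinc=2
After 8 (craft flask): cobalt=3 dagger=6 flask=1 flax=12 zinc=2
After 9 (craft flask): cobalt=2 dagger=6 flask=2 flax=12 zinc=2
After 10 (craft flask): cobalt=1 dagger=6 flask=3 flax=12 zinc=2
After 11 (craft flask): dagger=6 flask=4 flax=12 zinc=2
After 12 (consume 3 flask): dagger=6 flask=1 flax=12 zinc=2
After 13 (gather 9 zinc): dagger=6 flask=1 flax=12 zinc=11
After 14 (craft dagger): dagger=8 flask=1 flax=12 zinc=8
After 15 (craft dagger): dagger=10 flask=1 flax=12 zinc=5
After 16 (consume 1 flask): dagger=10 flax=12 zinc=5
After 17 (craft dagger): dagger=12 flax=12 zinc=2
After 18 (gather 5 flax): dagger=12 flax=17 zinc=2
After 19 (consume 6 dagger): dagger=6 flax=17 zinc=2
After 20 (gather 9 zinc): dagger=6 flax=17 zinc=11
After 21 (gather 7 cobalt): cobalt=7 dagger=6 flax=17 zinc=11
After 22 (consume 6 flax): cobalt=7 dagger=6 flax=11 zinc=11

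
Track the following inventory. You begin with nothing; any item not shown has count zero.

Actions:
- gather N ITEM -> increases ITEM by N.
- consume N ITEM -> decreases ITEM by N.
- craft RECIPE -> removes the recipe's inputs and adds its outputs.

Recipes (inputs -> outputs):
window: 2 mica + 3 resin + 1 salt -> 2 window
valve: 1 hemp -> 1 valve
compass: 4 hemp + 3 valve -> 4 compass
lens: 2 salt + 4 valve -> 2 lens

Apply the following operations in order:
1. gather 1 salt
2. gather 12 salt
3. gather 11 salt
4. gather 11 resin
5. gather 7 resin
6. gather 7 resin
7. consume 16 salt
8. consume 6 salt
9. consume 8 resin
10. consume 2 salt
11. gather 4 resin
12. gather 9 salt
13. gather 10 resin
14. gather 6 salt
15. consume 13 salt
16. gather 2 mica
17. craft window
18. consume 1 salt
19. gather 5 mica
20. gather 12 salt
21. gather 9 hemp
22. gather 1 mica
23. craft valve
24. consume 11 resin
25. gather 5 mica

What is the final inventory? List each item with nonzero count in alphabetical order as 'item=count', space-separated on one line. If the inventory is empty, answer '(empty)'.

Answer: hemp=8 mica=11 resin=17 salt=12 valve=1 window=2

Derivation:
After 1 (gather 1 salt): salt=1
After 2 (gather 12 salt): salt=13
After 3 (gather 11 salt): salt=24
After 4 (gather 11 resin): resin=11 salt=24
After 5 (gather 7 resin): resin=18 salt=24
After 6 (gather 7 resin): resin=25 salt=24
After 7 (consume 16 salt): resin=25 salt=8
After 8 (consume 6 salt): resin=25 salt=2
After 9 (consume 8 resin): resin=17 salt=2
After 10 (consume 2 salt): resin=17
After 11 (gather 4 resin): resin=21
After 12 (gather 9 salt): resin=21 salt=9
After 13 (gather 10 resin): resin=31 salt=9
After 14 (gather 6 salt): resin=31 salt=15
After 15 (consume 13 salt): resin=31 salt=2
After 16 (gather 2 mica): mica=2 resin=31 salt=2
After 17 (craft window): resin=28 salt=1 window=2
After 18 (consume 1 salt): resin=28 window=2
After 19 (gather 5 mica): mica=5 resin=28 window=2
After 20 (gather 12 salt): mica=5 resin=28 salt=12 window=2
After 21 (gather 9 hemp): hemp=9 mica=5 resin=28 salt=12 window=2
After 22 (gather 1 mica): hemp=9 mica=6 resin=28 salt=12 window=2
After 23 (craft valve): hemp=8 mica=6 resin=28 salt=12 valve=1 window=2
After 24 (consume 11 resin): hemp=8 mica=6 resin=17 salt=12 valve=1 window=2
After 25 (gather 5 mica): hemp=8 mica=11 resin=17 salt=12 valve=1 window=2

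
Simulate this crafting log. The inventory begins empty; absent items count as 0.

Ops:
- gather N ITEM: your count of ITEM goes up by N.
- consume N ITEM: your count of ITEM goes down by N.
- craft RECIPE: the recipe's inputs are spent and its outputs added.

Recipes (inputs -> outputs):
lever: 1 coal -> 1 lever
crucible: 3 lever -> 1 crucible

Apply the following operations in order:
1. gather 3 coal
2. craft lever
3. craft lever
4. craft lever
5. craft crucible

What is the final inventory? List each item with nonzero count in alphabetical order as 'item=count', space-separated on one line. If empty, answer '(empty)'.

After 1 (gather 3 coal): coal=3
After 2 (craft lever): coal=2 lever=1
After 3 (craft lever): coal=1 lever=2
After 4 (craft lever): lever=3
After 5 (craft crucible): crucible=1

Answer: crucible=1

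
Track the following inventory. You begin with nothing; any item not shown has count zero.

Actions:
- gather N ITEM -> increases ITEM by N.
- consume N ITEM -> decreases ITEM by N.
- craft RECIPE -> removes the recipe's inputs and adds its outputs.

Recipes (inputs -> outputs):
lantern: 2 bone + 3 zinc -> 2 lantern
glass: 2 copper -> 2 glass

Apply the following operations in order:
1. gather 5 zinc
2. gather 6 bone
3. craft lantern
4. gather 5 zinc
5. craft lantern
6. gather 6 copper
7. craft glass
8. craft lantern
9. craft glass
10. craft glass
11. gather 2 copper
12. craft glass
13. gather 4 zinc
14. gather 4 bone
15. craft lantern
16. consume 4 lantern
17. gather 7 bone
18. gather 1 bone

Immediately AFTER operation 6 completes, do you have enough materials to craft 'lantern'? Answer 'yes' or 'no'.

After 1 (gather 5 zinc): zinc=5
After 2 (gather 6 bone): bone=6 zinc=5
After 3 (craft lantern): bone=4 lantern=2 zinc=2
After 4 (gather 5 zinc): bone=4 lantern=2 zinc=7
After 5 (craft lantern): bone=2 lantern=4 zinc=4
After 6 (gather 6 copper): bone=2 copper=6 lantern=4 zinc=4

Answer: yes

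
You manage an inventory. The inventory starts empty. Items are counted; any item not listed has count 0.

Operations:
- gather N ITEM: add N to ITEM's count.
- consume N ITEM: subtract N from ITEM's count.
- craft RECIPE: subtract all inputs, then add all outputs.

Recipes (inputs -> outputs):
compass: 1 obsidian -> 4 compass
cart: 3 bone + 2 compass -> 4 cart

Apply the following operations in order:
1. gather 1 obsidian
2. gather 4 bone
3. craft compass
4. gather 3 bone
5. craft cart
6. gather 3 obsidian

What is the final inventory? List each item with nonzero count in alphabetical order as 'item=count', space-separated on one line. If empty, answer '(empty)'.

Answer: bone=4 cart=4 compass=2 obsidian=3

Derivation:
After 1 (gather 1 obsidian): obsidian=1
After 2 (gather 4 bone): bone=4 obsidian=1
After 3 (craft compass): bone=4 compass=4
After 4 (gather 3 bone): bone=7 compass=4
After 5 (craft cart): bone=4 cart=4 compass=2
After 6 (gather 3 obsidian): bone=4 cart=4 compass=2 obsidian=3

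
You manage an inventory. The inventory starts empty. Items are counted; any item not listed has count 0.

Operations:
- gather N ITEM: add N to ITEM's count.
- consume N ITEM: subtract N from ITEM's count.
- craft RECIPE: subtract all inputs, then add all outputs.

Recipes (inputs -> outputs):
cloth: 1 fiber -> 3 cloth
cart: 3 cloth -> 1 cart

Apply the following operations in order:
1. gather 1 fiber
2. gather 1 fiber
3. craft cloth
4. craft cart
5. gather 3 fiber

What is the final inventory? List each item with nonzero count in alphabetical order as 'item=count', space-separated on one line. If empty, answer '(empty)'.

Answer: cart=1 fiber=4

Derivation:
After 1 (gather 1 fiber): fiber=1
After 2 (gather 1 fiber): fiber=2
After 3 (craft cloth): cloth=3 fiber=1
After 4 (craft cart): cart=1 fiber=1
After 5 (gather 3 fiber): cart=1 fiber=4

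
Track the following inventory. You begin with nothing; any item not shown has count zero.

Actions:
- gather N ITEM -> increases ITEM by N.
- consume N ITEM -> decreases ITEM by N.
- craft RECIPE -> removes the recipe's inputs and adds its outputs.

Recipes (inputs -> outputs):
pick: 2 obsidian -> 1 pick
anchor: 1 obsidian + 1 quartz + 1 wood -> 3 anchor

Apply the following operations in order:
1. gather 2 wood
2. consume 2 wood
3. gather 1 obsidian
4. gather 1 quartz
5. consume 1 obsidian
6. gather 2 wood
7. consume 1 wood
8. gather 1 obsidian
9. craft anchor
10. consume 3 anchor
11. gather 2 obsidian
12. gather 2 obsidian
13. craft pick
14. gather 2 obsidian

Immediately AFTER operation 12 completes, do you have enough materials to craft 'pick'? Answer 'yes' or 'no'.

After 1 (gather 2 wood): wood=2
After 2 (consume 2 wood): (empty)
After 3 (gather 1 obsidian): obsidian=1
After 4 (gather 1 quartz): obsidian=1 quartz=1
After 5 (consume 1 obsidian): quartz=1
After 6 (gather 2 wood): quartz=1 wood=2
After 7 (consume 1 wood): quartz=1 wood=1
After 8 (gather 1 obsidian): obsidian=1 quartz=1 wood=1
After 9 (craft anchor): anchor=3
After 10 (consume 3 anchor): (empty)
After 11 (gather 2 obsidian): obsidian=2
After 12 (gather 2 obsidian): obsidian=4

Answer: yes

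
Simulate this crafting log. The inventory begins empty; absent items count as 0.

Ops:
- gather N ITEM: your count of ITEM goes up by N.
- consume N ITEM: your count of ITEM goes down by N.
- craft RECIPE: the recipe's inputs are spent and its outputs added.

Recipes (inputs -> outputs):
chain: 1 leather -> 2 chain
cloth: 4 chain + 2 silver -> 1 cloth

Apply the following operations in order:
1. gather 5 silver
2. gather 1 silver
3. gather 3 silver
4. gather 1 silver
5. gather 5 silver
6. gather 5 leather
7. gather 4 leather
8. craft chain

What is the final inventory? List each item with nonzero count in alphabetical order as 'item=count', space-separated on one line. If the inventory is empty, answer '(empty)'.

Answer: chain=2 leather=8 silver=15

Derivation:
After 1 (gather 5 silver): silver=5
After 2 (gather 1 silver): silver=6
After 3 (gather 3 silver): silver=9
After 4 (gather 1 silver): silver=10
After 5 (gather 5 silver): silver=15
After 6 (gather 5 leather): leather=5 silver=15
After 7 (gather 4 leather): leather=9 silver=15
After 8 (craft chain): chain=2 leather=8 silver=15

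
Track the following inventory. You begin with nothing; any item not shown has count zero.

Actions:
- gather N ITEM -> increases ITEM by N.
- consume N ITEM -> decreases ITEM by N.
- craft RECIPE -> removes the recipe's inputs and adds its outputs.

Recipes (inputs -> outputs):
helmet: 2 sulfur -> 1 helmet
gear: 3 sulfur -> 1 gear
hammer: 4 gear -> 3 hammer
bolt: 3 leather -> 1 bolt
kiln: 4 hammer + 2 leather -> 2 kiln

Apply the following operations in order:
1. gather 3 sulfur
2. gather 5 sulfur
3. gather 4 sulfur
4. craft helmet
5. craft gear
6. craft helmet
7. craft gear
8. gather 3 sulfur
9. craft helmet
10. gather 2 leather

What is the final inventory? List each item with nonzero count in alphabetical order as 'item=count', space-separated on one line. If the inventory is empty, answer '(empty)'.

After 1 (gather 3 sulfur): sulfur=3
After 2 (gather 5 sulfur): sulfur=8
After 3 (gather 4 sulfur): sulfur=12
After 4 (craft helmet): helmet=1 sulfur=10
After 5 (craft gear): gear=1 helmet=1 sulfur=7
After 6 (craft helmet): gear=1 helmet=2 sulfur=5
After 7 (craft gear): gear=2 helmet=2 sulfur=2
After 8 (gather 3 sulfur): gear=2 helmet=2 sulfur=5
After 9 (craft helmet): gear=2 helmet=3 sulfur=3
After 10 (gather 2 leather): gear=2 helmet=3 leather=2 sulfur=3

Answer: gear=2 helmet=3 leather=2 sulfur=3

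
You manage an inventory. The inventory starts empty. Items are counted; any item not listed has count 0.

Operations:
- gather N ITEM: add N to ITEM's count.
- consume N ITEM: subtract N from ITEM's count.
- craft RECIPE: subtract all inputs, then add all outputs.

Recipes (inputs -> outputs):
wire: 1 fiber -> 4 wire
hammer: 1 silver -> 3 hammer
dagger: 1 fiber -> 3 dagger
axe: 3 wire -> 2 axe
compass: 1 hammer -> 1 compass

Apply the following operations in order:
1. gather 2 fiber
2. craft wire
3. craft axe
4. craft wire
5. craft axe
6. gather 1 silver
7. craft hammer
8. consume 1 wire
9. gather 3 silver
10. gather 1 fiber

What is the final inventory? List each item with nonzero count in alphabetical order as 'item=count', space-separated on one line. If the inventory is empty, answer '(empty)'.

Answer: axe=4 fiber=1 hammer=3 silver=3 wire=1

Derivation:
After 1 (gather 2 fiber): fiber=2
After 2 (craft wire): fiber=1 wire=4
After 3 (craft axe): axe=2 fiber=1 wire=1
After 4 (craft wire): axe=2 wire=5
After 5 (craft axe): axe=4 wire=2
After 6 (gather 1 silver): axe=4 silver=1 wire=2
After 7 (craft hammer): axe=4 hammer=3 wire=2
After 8 (consume 1 wire): axe=4 hammer=3 wire=1
After 9 (gather 3 silver): axe=4 hammer=3 silver=3 wire=1
After 10 (gather 1 fiber): axe=4 fiber=1 hammer=3 silver=3 wire=1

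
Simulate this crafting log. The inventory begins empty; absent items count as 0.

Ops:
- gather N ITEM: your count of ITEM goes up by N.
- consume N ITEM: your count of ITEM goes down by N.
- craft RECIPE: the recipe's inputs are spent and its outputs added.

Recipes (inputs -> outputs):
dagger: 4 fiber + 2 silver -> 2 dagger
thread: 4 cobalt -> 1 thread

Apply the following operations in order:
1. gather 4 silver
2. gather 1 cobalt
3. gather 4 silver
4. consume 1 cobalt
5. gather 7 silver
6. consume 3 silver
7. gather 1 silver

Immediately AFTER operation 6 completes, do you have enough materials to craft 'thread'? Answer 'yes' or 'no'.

After 1 (gather 4 silver): silver=4
After 2 (gather 1 cobalt): cobalt=1 silver=4
After 3 (gather 4 silver): cobalt=1 silver=8
After 4 (consume 1 cobalt): silver=8
After 5 (gather 7 silver): silver=15
After 6 (consume 3 silver): silver=12

Answer: no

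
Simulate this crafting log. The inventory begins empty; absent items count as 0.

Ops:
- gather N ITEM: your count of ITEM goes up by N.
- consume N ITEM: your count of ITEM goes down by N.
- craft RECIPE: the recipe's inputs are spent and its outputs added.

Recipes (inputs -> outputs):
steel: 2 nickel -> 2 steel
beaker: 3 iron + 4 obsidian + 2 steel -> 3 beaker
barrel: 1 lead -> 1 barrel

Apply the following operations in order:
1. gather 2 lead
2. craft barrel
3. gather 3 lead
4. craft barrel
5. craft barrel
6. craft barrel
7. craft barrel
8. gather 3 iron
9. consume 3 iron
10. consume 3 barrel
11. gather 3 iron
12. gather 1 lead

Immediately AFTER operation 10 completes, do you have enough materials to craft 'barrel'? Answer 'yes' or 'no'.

After 1 (gather 2 lead): lead=2
After 2 (craft barrel): barrel=1 lead=1
After 3 (gather 3 lead): barrel=1 lead=4
After 4 (craft barrel): barrel=2 lead=3
After 5 (craft barrel): barrel=3 lead=2
After 6 (craft barrel): barrel=4 lead=1
After 7 (craft barrel): barrel=5
After 8 (gather 3 iron): barrel=5 iron=3
After 9 (consume 3 iron): barrel=5
After 10 (consume 3 barrel): barrel=2

Answer: no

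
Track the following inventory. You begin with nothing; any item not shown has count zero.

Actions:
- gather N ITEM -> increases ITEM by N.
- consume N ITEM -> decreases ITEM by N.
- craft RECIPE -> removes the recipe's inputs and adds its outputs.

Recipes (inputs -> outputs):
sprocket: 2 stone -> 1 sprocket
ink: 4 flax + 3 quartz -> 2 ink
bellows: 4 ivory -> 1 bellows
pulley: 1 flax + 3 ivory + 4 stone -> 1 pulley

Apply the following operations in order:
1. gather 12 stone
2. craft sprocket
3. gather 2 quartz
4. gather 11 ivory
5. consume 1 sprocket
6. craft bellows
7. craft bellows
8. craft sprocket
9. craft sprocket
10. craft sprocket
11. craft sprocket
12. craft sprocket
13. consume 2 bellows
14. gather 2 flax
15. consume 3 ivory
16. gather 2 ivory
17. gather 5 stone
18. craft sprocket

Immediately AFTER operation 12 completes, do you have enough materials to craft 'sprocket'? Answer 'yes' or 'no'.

After 1 (gather 12 stone): stone=12
After 2 (craft sprocket): sprocket=1 stone=10
After 3 (gather 2 quartz): quartz=2 sprocket=1 stone=10
After 4 (gather 11 ivory): ivory=11 quartz=2 sprocket=1 stone=10
After 5 (consume 1 sprocket): ivory=11 quartz=2 stone=10
After 6 (craft bellows): bellows=1 ivory=7 quartz=2 stone=10
After 7 (craft bellows): bellows=2 ivory=3 quartz=2 stone=10
After 8 (craft sprocket): bellows=2 ivory=3 quartz=2 sprocket=1 stone=8
After 9 (craft sprocket): bellows=2 ivory=3 quartz=2 sprocket=2 stone=6
After 10 (craft sprocket): bellows=2 ivory=3 quartz=2 sprocket=3 stone=4
After 11 (craft sprocket): bellows=2 ivory=3 quartz=2 sprocket=4 stone=2
After 12 (craft sprocket): bellows=2 ivory=3 quartz=2 sprocket=5

Answer: no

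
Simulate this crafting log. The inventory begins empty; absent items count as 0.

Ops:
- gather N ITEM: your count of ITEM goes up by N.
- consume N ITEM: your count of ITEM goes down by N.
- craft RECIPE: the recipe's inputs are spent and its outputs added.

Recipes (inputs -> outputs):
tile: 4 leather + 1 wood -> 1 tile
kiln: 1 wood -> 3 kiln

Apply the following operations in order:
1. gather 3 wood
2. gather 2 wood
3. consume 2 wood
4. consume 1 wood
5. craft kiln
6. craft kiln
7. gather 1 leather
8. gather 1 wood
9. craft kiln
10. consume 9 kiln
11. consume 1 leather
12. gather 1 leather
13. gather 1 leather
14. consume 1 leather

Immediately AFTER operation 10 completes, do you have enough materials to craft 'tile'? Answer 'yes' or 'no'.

After 1 (gather 3 wood): wood=3
After 2 (gather 2 wood): wood=5
After 3 (consume 2 wood): wood=3
After 4 (consume 1 wood): wood=2
After 5 (craft kiln): kiln=3 wood=1
After 6 (craft kiln): kiln=6
After 7 (gather 1 leather): kiln=6 leather=1
After 8 (gather 1 wood): kiln=6 leather=1 wood=1
After 9 (craft kiln): kiln=9 leather=1
After 10 (consume 9 kiln): leather=1

Answer: no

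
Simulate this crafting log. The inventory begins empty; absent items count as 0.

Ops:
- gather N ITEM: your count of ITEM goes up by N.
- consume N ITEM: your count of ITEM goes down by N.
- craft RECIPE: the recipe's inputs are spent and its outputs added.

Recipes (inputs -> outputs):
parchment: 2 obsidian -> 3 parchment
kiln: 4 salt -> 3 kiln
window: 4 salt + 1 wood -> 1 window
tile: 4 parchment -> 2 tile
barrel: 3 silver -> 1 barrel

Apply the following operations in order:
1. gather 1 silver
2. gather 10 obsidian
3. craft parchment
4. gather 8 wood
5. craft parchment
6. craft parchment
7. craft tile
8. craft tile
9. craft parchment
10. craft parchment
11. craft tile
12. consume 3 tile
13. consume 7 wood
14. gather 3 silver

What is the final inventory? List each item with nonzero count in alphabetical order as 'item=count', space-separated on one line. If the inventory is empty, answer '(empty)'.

After 1 (gather 1 silver): silver=1
After 2 (gather 10 obsidian): obsidian=10 silver=1
After 3 (craft parchment): obsidian=8 parchment=3 silver=1
After 4 (gather 8 wood): obsidian=8 parchment=3 silver=1 wood=8
After 5 (craft parchment): obsidian=6 parchment=6 silver=1 wood=8
After 6 (craft parchment): obsidian=4 parchment=9 silver=1 wood=8
After 7 (craft tile): obsidian=4 parchment=5 silver=1 tile=2 wood=8
After 8 (craft tile): obsidian=4 parchment=1 silver=1 tile=4 wood=8
After 9 (craft parchment): obsidian=2 parchment=4 silver=1 tile=4 wood=8
After 10 (craft parchment): parchment=7 silver=1 tile=4 wood=8
After 11 (craft tile): parchment=3 silver=1 tile=6 wood=8
After 12 (consume 3 tile): parchment=3 silver=1 tile=3 wood=8
After 13 (consume 7 wood): parchment=3 silver=1 tile=3 wood=1
After 14 (gather 3 silver): parchment=3 silver=4 tile=3 wood=1

Answer: parchment=3 silver=4 tile=3 wood=1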